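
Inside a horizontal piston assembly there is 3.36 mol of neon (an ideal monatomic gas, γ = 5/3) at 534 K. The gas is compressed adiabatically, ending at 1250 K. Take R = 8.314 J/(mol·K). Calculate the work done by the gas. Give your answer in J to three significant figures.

Adiabatic ⇒ Q = 0, so W_by = −ΔU = nCᵥ(T₁ − T₂).
Cᵥ = 3R/2 = 12.47 J/(mol·K).
W = (3.36)(12.47)(534 − 1250) = -30002 J.

W ≈ -30000 J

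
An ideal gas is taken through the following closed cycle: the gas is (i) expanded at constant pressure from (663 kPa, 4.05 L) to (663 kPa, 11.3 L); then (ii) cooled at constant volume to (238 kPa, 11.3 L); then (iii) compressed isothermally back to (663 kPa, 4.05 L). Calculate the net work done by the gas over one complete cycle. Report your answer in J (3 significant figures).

Leg (i): W = PΔV = (663)(11.3 − 4.05) = 4807 J.
Leg (ii): W = 0.
Leg (iii): W = PᵢVᵢ ln(V_f/Vᵢ) = (2689) ln(4.05/11.3) = -2760 J.
W_net = 4807 − 2760 = 2047 J.

W_net ≈ 2050 J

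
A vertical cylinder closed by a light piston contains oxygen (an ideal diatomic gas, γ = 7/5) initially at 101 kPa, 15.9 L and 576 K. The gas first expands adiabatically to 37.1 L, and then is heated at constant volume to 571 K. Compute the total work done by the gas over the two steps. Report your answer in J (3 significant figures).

W_total ≈ 1150 J

Step 1 (adiabatic): W = (P₁V₁ − P₂V₂)/(γ−1) = (1606 − 1144)/0.4 = 1154 J.
Step 2 (isochoric): W = 0 (constant volume).
W_total = 1154 + 0 = 1154 J.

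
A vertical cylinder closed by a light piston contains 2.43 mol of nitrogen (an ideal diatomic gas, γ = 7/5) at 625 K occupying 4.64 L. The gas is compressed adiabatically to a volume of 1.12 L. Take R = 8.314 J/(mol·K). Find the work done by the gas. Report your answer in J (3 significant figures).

W ≈ -24200 J

Adiabatic: TV^(γ−1) = const with γ = 7/5.
T₂ = T₁ (V₁/V₂)^(γ−1) = 625 × (4.64/1.12)^0.4 = 625 × 1.766 = 1104 K.
W_by = nCᵥ(T₁ − T₂) = (2.43)(20.79)(625 − 1104) = -24171 J.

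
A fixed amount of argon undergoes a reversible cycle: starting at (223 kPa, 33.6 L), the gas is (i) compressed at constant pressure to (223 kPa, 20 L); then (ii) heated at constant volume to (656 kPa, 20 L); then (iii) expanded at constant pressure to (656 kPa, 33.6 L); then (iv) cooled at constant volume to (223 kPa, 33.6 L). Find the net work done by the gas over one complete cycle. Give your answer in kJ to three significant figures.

Constant-volume legs do no work.
W(i) = (223)(20 − 33.6) = -3033 J; W(iii) = (656)(33.6 − 20) = 8922 J.
W_net = -3033 + 8922 = 5889 J (the clockwise enclosed area).

W_net ≈ 5.89 kJ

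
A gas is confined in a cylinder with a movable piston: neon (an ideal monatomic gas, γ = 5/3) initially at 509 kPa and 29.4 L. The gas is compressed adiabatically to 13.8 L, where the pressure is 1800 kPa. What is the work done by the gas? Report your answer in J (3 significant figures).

Adiabatic: W = (P₁V₁ − P₂V₂)/(γ − 1) with γ = 5/3.
P₁V₁ = 14965 J, P₂V₂ = 24840 J.
W = (14965 − 24840) / 0.6667 = -14813 J.

W ≈ -14800 J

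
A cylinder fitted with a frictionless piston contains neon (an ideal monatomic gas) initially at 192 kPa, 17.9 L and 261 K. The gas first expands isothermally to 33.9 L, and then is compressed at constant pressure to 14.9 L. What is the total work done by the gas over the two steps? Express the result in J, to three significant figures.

Step 1 (isothermal): W = P₁V₁ ln(V₂/V₁) = (3437) ln(33.9/17.9) = 2195 J.
After step 1: P = 101.4 kPa, V = 33.9 L, T = 261 K.
Step 2 (isobaric): W = PΔV = (101.4 kPa)(14.9 − 33.9 L) = -1926 J.
W_total = 2195 − 1926 = 268.6 J.

W_total ≈ 269 J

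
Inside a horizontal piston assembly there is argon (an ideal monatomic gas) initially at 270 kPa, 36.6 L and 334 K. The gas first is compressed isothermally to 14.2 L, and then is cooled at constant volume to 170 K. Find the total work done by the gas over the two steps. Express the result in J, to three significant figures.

Step 1 (isothermal): W = P₁V₁ ln(V₂/V₁) = (9882) ln(14.2/36.6) = -9356 J.
Step 2 (isochoric): W = 0 (constant volume).
W_total = -9356 + 0 = -9356 J.

W_total ≈ -9360 J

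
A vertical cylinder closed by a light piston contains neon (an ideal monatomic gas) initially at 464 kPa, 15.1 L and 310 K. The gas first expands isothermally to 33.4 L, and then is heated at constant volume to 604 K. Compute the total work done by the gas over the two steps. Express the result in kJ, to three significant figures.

W_total ≈ 5.56 kJ

Step 1 (isothermal): W = P₁V₁ ln(V₂/V₁) = (7006) ln(33.4/15.1) = 5562 J.
Step 2 (isochoric): W = 0 (constant volume).
W_total = 5562 + 0 = 5562 J.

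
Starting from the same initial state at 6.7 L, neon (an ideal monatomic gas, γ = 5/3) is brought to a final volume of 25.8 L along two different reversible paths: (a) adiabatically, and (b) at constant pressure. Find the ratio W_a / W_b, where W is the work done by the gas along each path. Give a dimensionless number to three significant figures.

W_a / W_b ≈ 0.312

Path (a) adiabatic: W = P₁V₁(1 − (V₁/V₂)^(γ−1))/(γ−1) → W_a/(P₁V₁) = 0.8894.
Path (b) isobaric: W = P₁(V₂ − V₁) → W_b/(P₁V₁) = 2.851.
W_a / W_b = 0.8894 / 2.851 = 0.312.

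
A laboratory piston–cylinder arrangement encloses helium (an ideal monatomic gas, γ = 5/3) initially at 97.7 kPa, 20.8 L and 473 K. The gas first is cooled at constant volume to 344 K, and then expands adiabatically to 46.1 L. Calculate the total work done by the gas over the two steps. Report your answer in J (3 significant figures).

W_total ≈ 913 J

Step 1 (isochoric): W = 0 (constant volume).
After step 1: P = 71.05 kPa (V unchanged).
Step 2 (adiabatic): W = (P₁V₁ − P₂V₂)/(γ−1) = (1478 − 869.4)/0.667 = 912.8 J.
W_total = 0 + 912.8 = 912.8 J.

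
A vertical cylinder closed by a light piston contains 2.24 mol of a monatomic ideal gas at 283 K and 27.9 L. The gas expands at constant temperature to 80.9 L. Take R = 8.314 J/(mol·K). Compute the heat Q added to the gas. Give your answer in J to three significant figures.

Q ≈ 5610 J

Isothermal ⇒ ΔU = 0, so Q = W = nRT ln(V₂/V₁).
Q = (2.24)(8.314)(283) ln(80.9/27.9) = 5270 × 1.065 = 5611 J.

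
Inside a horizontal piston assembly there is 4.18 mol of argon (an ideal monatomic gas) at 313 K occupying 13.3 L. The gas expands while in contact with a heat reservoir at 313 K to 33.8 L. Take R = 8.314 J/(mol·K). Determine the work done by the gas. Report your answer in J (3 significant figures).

Isothermal: W = nRT ln(V₂/V₁).
W = (4.18)(8.314)(313) × ln(33.8/13.3)
  = 10878 × 0.9327
W_by_gas = 10145 J.

W ≈ 10100 J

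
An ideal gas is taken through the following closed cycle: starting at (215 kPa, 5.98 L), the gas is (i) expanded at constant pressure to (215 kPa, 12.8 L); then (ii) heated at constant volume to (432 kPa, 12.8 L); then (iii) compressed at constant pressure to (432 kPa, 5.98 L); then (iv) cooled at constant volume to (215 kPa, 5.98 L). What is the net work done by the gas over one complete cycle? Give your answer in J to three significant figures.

W_net ≈ -1480 J

Constant-volume legs do no work.
W(i) = (215)(12.8 − 5.98) = 1466 J; W(iii) = (432)(5.98 − 12.8) = -2946 J.
W_net = 1466 − 2946 = -1480 J (the counter-clockwise enclosed area).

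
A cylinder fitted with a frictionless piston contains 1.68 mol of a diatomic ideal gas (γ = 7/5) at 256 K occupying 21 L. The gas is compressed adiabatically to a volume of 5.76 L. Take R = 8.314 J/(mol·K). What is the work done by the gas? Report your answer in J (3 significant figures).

Adiabatic: TV^(γ−1) = const with γ = 7/5.
T₂ = T₁ (V₁/V₂)^(γ−1) = 256 × (21/5.76)^0.4 = 256 × 1.678 = 429.5 K.
W_by = nCᵥ(T₁ − T₂) = (1.68)(20.79)(256 − 429.5) = -6058 J.

W ≈ -6060 J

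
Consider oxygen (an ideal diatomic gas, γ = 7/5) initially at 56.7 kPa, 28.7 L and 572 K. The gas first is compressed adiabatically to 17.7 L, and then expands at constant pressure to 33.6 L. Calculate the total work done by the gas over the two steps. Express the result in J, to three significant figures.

W_total ≈ 906 J

Step 1 (adiabatic): W = (P₁V₁ − P₂V₂)/(γ−1) = (1627 − 1974)/0.4 = -867.7 J.
After step 1: P = 111.5 kPa, V = 17.7 L, T = 694 K.
Step 2 (isobaric): W = PΔV = (111.5 kPa)(33.6 − 17.7 L) = 1774 J.
W_total = -867.7 + 1774 = 905.9 J.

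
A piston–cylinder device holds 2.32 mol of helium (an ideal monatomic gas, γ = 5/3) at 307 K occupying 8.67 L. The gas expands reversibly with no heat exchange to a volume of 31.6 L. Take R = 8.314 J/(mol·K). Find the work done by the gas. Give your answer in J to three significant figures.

W ≈ 5130 J

Adiabatic: TV^(γ−1) = const with γ = 5/3.
T₂ = T₁ (V₁/V₂)^(γ−1) = 307 × (8.67/31.6)^0.667 = 307 × 0.4222 = 129.6 K.
W_by = nCᵥ(T₁ − T₂) = (2.32)(12.47)(307 − 129.6) = 5132 J.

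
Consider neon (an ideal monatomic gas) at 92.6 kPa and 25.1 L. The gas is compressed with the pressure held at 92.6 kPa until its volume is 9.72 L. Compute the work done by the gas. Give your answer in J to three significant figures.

W ≈ -1420 J

Isobaric: W = P ΔV.
W = (92.6 kPa)(9.72 − 25.1 L) = (92.6)(-15.38) = -1424 J.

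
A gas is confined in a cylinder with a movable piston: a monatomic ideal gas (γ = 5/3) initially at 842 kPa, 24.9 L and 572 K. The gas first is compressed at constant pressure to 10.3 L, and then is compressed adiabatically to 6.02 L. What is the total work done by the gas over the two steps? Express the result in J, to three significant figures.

W_total ≈ -17900 J

Step 1 (isobaric): W = PΔV = (842 kPa)(10.3 − 24.9 L) = -12293 J.
After step 1: P = 842 kPa, V = 10.3 L, T = 236.6 K.
Step 2 (adiabatic): W = (P₁V₁ − P₂V₂)/(γ−1) = (8673 − 12406)/0.667 = -5601 J.
W_total = -12293 − 5601 = -17894 J.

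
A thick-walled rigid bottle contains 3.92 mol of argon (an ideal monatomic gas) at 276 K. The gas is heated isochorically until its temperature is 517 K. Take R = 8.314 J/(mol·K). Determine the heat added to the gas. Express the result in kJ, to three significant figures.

Constant volume ⇒ W = 0, so Q = ΔU = nCᵥΔT with Cᵥ = 3R/2 = 12.47 J/(mol·K).
ΔU = (3.92)(12.47)(517 − 276) = 11782 J.

Q ≈ 11.8 kJ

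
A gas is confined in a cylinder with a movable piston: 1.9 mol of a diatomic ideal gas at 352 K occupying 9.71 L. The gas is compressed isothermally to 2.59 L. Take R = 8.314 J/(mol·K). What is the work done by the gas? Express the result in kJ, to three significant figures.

W ≈ -7.35 kJ

Isothermal: W = nRT ln(V₂/V₁).
W = (1.9)(8.314)(352) × ln(2.59/9.71)
  = 5560 × -1.321
W_by_gas = -7348 J.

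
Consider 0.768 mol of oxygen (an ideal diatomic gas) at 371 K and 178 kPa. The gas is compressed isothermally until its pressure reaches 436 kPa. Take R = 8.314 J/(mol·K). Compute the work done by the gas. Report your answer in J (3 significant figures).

Isothermal process: W = nRT ln(V₂/V₁) = nRT ln(P₁/P₂).
W = (0.768)(8.314)(371) × ln(178/436)
  = 2369 × ln(0.4083) = 2369 × -0.8959
W_by_gas = -2122 J.

W ≈ -2120 J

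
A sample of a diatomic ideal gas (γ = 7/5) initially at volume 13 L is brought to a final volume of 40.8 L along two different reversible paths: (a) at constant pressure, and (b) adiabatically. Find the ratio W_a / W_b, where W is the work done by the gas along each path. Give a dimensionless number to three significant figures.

Path (a) isobaric: W = P₁(V₂ − V₁) → W_a/(P₁V₁) = 2.138.
Path (b) adiabatic: W = P₁V₁(1 − (V₁/V₂)^(γ−1))/(γ−1) → W_b/(P₁V₁) = 0.9178.
W_a / W_b = 2.138 / 0.9178 = 2.33.

W_a / W_b ≈ 2.33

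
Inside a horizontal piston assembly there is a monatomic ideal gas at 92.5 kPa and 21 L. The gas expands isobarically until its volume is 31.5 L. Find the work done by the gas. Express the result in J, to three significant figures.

Isobaric: W = P ΔV.
W = (92.5 kPa)(31.5 − 21 L) = (92.5)(10.5) = 971.2 J.

W ≈ 971 J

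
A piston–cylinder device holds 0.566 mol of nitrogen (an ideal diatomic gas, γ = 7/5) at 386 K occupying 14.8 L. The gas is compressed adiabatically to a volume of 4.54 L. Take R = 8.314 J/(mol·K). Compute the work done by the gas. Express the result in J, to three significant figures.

Adiabatic: TV^(γ−1) = const with γ = 7/5.
T₂ = T₁ (V₁/V₂)^(γ−1) = 386 × (14.8/4.54)^0.4 = 386 × 1.604 = 619.3 K.
W_by = nCᵥ(T₁ − T₂) = (0.566)(20.79)(386 − 619.3) = -2744 J.

W ≈ -2740 J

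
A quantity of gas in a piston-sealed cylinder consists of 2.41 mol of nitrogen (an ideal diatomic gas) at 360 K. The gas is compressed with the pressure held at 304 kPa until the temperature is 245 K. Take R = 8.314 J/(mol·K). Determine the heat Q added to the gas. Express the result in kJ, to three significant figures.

Isobaric: W = nRΔT = (2.41)(8.314)(-115) = -2304 J.
ΔU = nCᵥΔT with Cᵥ = 5R/2: ΔU = (2.41)(20.79)(-115) = -5761 J.
Q = ΔU + W = -5761 − 2304 = -8065 J.

Q ≈ -8.06 kJ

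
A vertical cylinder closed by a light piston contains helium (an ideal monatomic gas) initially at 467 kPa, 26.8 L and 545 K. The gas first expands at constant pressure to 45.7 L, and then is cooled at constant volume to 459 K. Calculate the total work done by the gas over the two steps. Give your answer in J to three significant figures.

Step 1 (isobaric): W = PΔV = (467 kPa)(45.7 − 26.8 L) = 8826 J.
Step 2 (isochoric): W = 0 (constant volume).
W_total = 8826 + 0 = 8826 J.

W_total ≈ 8830 J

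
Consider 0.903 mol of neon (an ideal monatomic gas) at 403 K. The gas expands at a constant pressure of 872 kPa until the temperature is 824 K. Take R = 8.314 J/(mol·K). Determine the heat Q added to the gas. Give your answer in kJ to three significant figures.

Isobaric: W = nRΔT = (0.903)(8.314)(421) = 3161 J.
ΔU = nCᵥΔT with Cᵥ = 3R/2: ΔU = (0.903)(12.47)(421) = 4741 J.
Q = ΔU + W = 4741 + 3161 = 7902 J.

Q ≈ 7.90 kJ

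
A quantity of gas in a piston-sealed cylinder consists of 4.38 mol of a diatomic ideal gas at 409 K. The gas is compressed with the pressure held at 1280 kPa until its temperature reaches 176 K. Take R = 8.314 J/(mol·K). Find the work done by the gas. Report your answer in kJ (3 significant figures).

W ≈ -8.48 kJ

Isobaric: W = P ΔV = nR ΔT.
W = (4.38)(8.314)(176 − 409) = -8485 J.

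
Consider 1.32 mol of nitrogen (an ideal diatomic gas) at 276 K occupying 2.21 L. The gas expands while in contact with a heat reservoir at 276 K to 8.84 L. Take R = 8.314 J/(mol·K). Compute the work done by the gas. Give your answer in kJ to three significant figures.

Isothermal: W = nRT ln(V₂/V₁).
W = (1.32)(8.314)(276) × ln(8.84/2.21)
  = 3029 × 1.386
W_by_gas = 4199 J.

W ≈ 4.20 kJ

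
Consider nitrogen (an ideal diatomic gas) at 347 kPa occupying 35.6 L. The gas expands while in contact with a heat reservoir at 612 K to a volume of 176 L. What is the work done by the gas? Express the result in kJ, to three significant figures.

W ≈ 19.7 kJ

Isothermal: W = nRT ln(V₂/V₁) = P₁V₁ ln(V₂/V₁).
P₁V₁ = (347 kPa)(35.6 L) = 12353 J.
W = 12353 × ln(176/35.6) = 12353 × 1.598
W_by_gas = 19742 J.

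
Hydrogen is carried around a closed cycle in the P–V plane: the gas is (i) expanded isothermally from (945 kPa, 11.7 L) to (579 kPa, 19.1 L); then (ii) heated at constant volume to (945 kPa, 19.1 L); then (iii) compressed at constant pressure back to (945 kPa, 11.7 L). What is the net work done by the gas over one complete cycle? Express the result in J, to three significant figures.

Leg (i): W = PᵢVᵢ ln(V_f/Vᵢ) = (11056) ln(19.1/11.7) = 5419 J.
Leg (ii): W = 0.
Leg (iii): W = PΔV = (945)(11.7 − 19.1) = -6993 J.
W_net = 5419 − 6993 = -1574 J.

W_net ≈ -1570 J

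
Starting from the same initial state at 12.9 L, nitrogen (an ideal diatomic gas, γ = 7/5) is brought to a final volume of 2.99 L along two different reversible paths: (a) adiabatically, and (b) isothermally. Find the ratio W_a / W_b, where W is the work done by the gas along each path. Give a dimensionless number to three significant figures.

W_a / W_b ≈ 1.36

Path (a) adiabatic: W = P₁V₁(1 − (V₁/V₂)^(γ−1))/(γ−1) → W_a/(P₁V₁) = -1.986.
Path (b) isothermal: W = P₁V₁ ln(V₂/V₁) → W_b/(P₁V₁) = -1.462.
W_a / W_b = -1.986 / -1.462 = 1.359.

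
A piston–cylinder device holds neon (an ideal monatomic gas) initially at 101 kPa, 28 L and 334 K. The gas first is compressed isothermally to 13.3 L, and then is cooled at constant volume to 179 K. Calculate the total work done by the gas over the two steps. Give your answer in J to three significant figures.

W_total ≈ -2110 J

Step 1 (isothermal): W = P₁V₁ ln(V₂/V₁) = (2828) ln(13.3/28) = -2105 J.
Step 2 (isochoric): W = 0 (constant volume).
W_total = -2105 + 0 = -2105 J.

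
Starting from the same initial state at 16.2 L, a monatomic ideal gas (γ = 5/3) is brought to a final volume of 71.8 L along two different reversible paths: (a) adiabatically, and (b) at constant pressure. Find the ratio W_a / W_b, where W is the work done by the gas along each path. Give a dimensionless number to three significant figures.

W_a / W_b ≈ 0.275

Path (a) adiabatic: W = P₁V₁(1 − (V₁/V₂)^(γ−1))/(γ−1) → W_a/(P₁V₁) = 0.9441.
Path (b) isobaric: W = P₁(V₂ − V₁) → W_b/(P₁V₁) = 3.432.
W_a / W_b = 0.9441 / 3.432 = 0.2751.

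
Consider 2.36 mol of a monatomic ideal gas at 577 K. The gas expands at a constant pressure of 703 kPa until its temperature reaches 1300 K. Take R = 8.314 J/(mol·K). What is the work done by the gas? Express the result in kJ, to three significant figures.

Isobaric: W = P ΔV = nR ΔT.
W = (2.36)(8.314)(1300 − 577) = 14186 J.

W ≈ 14.2 kJ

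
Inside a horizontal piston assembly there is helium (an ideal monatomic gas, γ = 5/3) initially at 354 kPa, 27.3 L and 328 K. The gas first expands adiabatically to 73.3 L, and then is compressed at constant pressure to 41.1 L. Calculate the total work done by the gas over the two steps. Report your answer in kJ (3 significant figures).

W_total ≈ 4.79 kJ

Step 1 (adiabatic): W = (P₁V₁ − P₂V₂)/(γ−1) = (9664 − 5003)/0.667 = 6992 J.
After step 1: P = 68.25 kPa, V = 73.3 L, T = 169.8 K.
Step 2 (isobaric): W = PΔV = (68.25 kPa)(41.1 − 73.3 L) = -2198 J.
W_total = 6992 − 2198 = 4795 J.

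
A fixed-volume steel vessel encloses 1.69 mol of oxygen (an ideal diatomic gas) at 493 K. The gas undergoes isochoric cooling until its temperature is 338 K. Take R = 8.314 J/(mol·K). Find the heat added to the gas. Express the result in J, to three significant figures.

Q ≈ -5440 J

Constant volume ⇒ W = 0, so Q = ΔU = nCᵥΔT with Cᵥ = 5R/2 = 20.79 J/(mol·K).
ΔU = (1.69)(20.79)(338 − 493) = -5445 J.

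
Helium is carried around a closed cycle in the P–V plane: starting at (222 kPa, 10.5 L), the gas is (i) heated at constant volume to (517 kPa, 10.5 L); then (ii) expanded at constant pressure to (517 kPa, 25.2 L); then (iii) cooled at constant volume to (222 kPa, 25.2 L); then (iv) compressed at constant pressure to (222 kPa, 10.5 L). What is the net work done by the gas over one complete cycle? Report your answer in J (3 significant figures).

Constant-volume legs do no work.
W(ii) = (517)(25.2 − 10.5) = 7600 J; W(iv) = (222)(10.5 − 25.2) = -3263 J.
W_net = 7600 − 3263 = 4336 J (the clockwise enclosed area).

W_net ≈ 4340 J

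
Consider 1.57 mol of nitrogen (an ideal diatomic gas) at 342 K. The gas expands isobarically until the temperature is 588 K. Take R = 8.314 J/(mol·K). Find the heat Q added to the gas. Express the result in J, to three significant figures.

Q ≈ 11200 J

Isobaric: W = nRΔT = (1.57)(8.314)(246) = 3211 J.
ΔU = nCᵥΔT with Cᵥ = 5R/2: ΔU = (1.57)(20.79)(246) = 8028 J.
Q = ΔU + W = 8028 + 3211 = 11239 J.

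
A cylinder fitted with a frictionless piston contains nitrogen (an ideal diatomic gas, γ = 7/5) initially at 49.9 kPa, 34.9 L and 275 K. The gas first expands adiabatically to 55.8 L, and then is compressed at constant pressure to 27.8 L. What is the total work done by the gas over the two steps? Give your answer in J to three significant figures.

Step 1 (adiabatic): W = (P₁V₁ − P₂V₂)/(γ−1) = (1742 − 1443)/0.4 = 745.1 J.
After step 1: P = 25.87 kPa, V = 55.8 L, T = 227.9 K.
Step 2 (isobaric): W = PΔV = (25.87 kPa)(27.8 − 55.8 L) = -724.3 J.
W_total = 745.1 − 724.3 = 20.83 J.

W_total ≈ 20.8 J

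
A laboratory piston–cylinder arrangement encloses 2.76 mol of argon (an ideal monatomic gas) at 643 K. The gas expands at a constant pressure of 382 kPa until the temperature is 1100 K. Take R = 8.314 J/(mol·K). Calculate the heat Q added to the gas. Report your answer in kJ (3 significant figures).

Isobaric: W = nRΔT = (2.76)(8.314)(457) = 10487 J.
ΔU = nCᵥΔT with Cᵥ = 3R/2: ΔU = (2.76)(12.47)(457) = 15730 J.
Q = ΔU + W = 15730 + 10487 = 26217 J.

Q ≈ 26.2 kJ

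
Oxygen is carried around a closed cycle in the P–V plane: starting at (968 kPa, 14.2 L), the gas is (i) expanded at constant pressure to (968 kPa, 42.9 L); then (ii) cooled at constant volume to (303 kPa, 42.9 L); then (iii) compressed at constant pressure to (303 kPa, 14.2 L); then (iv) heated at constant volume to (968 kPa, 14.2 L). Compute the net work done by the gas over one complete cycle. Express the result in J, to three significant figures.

W_net ≈ 19100 J

Constant-volume legs do no work.
W(i) = (968)(42.9 − 14.2) = 27782 J; W(iii) = (303)(14.2 − 42.9) = -8696 J.
W_net = 27782 − 8696 = 19086 J (the clockwise enclosed area).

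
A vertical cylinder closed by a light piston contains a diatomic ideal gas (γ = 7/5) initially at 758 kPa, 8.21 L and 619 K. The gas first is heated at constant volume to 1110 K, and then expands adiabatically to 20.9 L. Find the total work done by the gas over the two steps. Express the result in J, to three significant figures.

Step 1 (isochoric): W = 0 (constant volume).
After step 1: P = 1359 kPa (V unchanged).
Step 2 (adiabatic): W = (P₁V₁ − P₂V₂)/(γ−1) = (11159 − 7679)/0.4 = 8700 J.
W_total = 0 + 8700 = 8700 J.

W_total ≈ 8700 J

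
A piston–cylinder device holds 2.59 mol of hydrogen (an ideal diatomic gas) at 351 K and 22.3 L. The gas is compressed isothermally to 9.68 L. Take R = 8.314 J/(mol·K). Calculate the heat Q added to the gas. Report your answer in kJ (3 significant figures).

Isothermal ⇒ ΔU = 0, so Q = W = nRT ln(V₂/V₁).
Q = (2.59)(8.314)(351) ln(9.68/22.3) = 7558 × -0.8345 = -6307 J.

Q ≈ -6.31 kJ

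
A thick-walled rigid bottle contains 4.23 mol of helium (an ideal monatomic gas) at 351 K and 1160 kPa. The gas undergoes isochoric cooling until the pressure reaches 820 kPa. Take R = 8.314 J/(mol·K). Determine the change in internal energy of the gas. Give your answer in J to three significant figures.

ΔU ≈ -5430 J

Constant volume ⇒ W = 0, so Q = ΔU = nCᵥΔT with Cᵥ = 3R/2 = 12.47 J/(mol·K).
At constant V, T₂/T₁ = P₂/P₁ ⇒ ΔT = T₁(P₂/P₁ − 1) = 351·(820/1160 − 1) = -102.9 K.
ΔU = (4.23)(12.47)(-102.9) = -5427 J.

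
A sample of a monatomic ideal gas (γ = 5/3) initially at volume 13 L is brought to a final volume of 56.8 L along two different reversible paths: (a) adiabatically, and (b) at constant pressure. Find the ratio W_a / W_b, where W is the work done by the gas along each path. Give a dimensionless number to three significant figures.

Path (a) adiabatic: W = P₁V₁(1 − (V₁/V₂)^(γ−1))/(γ−1) → W_a/(P₁V₁) = 0.9388.
Path (b) isobaric: W = P₁(V₂ − V₁) → W_b/(P₁V₁) = 3.369.
W_a / W_b = 0.9388 / 3.369 = 0.2786.

W_a / W_b ≈ 0.279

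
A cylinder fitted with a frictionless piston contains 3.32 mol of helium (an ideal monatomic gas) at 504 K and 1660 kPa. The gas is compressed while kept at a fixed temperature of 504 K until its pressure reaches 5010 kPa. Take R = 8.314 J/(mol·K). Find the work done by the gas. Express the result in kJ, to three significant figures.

Isothermal process: W = nRT ln(V₂/V₁) = nRT ln(P₁/P₂).
W = (3.32)(8.314)(504) × ln(1660/5010)
  = 13912 × ln(0.3313) = 13912 × -1.105
W_by_gas = -15367 J.

W ≈ -15.4 kJ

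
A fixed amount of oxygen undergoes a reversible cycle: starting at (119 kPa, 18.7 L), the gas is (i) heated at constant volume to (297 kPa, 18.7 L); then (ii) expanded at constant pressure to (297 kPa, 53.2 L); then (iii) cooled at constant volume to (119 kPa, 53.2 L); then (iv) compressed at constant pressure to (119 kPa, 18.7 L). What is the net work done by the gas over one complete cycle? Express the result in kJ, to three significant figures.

Constant-volume legs do no work.
W(ii) = (297)(53.2 − 18.7) = 10246 J; W(iv) = (119)(18.7 − 53.2) = -4106 J.
W_net = 10246 − 4106 = 6141 J (the clockwise enclosed area).

W_net ≈ 6.14 kJ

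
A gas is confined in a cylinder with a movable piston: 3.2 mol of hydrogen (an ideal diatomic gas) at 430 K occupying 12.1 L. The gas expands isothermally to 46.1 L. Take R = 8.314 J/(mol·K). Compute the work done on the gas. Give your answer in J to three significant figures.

Isothermal: W = nRT ln(V₂/V₁).
W = (3.2)(8.314)(430) × ln(46.1/12.1)
  = 11440 × 1.338
W_by_gas = 15302 J; work on gas = −W_by = -15302 J.

W ≈ -15300 J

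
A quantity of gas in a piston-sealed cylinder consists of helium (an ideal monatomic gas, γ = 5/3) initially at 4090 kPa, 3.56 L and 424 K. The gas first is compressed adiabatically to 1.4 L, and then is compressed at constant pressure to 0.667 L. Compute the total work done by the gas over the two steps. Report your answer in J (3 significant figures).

W_total ≈ -33100 J

Step 1 (adiabatic): W = (P₁V₁ − P₂V₂)/(γ−1) = (14560 − 27126)/0.667 = -18849 J.
After step 1: P = 19376 kPa, V = 1.4 L, T = 789.9 K.
Step 2 (isobaric): W = PΔV = (19376 kPa)(0.667 − 1.4 L) = -14202 J.
W_total = -18849 − 14202 = -33051 J.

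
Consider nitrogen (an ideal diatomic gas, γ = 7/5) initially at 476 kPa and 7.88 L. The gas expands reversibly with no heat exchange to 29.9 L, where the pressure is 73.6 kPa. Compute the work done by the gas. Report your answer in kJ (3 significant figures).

Adiabatic: W = (P₁V₁ − P₂V₂)/(γ − 1) with γ = 7/5.
P₁V₁ = 3751 J, P₂V₂ = 2201 J.
W = (3751 − 2201) / 0.4 = 3876 J.

W ≈ 3.88 kJ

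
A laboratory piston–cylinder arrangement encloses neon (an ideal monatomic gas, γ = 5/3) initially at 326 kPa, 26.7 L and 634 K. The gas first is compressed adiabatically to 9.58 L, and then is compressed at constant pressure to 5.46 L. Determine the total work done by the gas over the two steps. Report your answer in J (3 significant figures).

W_total ≈ -20200 J

Step 1 (adiabatic): W = (P₁V₁ − P₂V₂)/(γ−1) = (8704 − 17238)/0.667 = -12801 J.
After step 1: P = 1799 kPa, V = 9.58 L, T = 1256 K.
Step 2 (isobaric): W = PΔV = (1799 kPa)(5.46 − 9.58 L) = -7414 J.
W_total = -12801 − 7414 = -20215 J.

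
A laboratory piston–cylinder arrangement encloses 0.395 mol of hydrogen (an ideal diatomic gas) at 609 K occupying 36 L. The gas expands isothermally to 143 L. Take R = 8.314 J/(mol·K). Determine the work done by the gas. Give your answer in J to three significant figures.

Isothermal: W = nRT ln(V₂/V₁).
W = (0.395)(8.314)(609) × ln(143/36)
  = 2000 × 1.379
W_by_gas = 2759 J.

W ≈ 2760 J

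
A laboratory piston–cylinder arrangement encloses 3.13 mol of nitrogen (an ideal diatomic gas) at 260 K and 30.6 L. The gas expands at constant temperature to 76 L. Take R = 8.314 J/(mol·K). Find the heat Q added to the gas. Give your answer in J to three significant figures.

Q ≈ 6160 J

Isothermal ⇒ ΔU = 0, so Q = W = nRT ln(V₂/V₁).
Q = (3.13)(8.314)(260) ln(76/30.6) = 6766 × 0.9097 = 6155 J.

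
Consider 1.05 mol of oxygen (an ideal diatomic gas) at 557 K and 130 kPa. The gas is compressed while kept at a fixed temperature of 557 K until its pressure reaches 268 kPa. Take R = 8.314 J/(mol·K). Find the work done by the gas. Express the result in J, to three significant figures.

Isothermal process: W = nRT ln(V₂/V₁) = nRT ln(P₁/P₂).
W = (1.05)(8.314)(557) × ln(130/268)
  = 4862 × ln(0.4851) = 4862 × -0.7235
W_by_gas = -3518 J.

W ≈ -3520 J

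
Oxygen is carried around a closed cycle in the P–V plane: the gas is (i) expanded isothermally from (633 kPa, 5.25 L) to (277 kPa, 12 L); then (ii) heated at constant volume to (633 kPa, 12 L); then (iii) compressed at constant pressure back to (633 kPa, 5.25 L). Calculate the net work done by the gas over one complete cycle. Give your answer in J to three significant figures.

W_net ≈ -1530 J

Leg (i): W = PᵢVᵢ ln(V_f/Vᵢ) = (3323) ln(12/5.25) = 2747 J.
Leg (ii): W = 0.
Leg (iii): W = PΔV = (633)(5.25 − 12) = -4273 J.
W_net = 2747 − 4273 = -1525 J.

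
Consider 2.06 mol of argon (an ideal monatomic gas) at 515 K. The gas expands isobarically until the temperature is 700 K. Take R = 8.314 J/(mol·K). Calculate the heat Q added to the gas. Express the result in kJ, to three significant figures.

Q ≈ 7.92 kJ

Isobaric: W = nRΔT = (2.06)(8.314)(185) = 3168 J.
ΔU = nCᵥΔT with Cᵥ = 3R/2: ΔU = (2.06)(12.47)(185) = 4753 J.
Q = ΔU + W = 4753 + 3168 = 7921 J.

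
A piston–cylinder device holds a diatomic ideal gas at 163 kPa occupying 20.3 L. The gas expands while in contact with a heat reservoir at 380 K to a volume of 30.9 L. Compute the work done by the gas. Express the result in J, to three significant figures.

Isothermal: W = nRT ln(V₂/V₁) = P₁V₁ ln(V₂/V₁).
P₁V₁ = (163 kPa)(20.3 L) = 3309 J.
W = 3309 × ln(30.9/20.3) = 3309 × 0.4201
W_by_gas = 1390 J.

W ≈ 1390 J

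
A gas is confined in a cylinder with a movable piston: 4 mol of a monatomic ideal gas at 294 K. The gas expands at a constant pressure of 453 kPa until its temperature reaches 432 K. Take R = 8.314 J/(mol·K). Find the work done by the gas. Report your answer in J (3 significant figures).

W ≈ 4590 J

Isobaric: W = P ΔV = nR ΔT.
W = (4)(8.314)(432 − 294) = 4589 J.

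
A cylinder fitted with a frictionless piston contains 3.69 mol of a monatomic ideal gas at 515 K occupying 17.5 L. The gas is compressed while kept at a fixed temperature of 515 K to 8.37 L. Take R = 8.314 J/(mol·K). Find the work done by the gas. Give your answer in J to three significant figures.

W ≈ -11700 J

Isothermal: W = nRT ln(V₂/V₁).
W = (3.69)(8.314)(515) × ln(8.37/17.5)
  = 15800 × -0.7375
W_by_gas = -11653 J.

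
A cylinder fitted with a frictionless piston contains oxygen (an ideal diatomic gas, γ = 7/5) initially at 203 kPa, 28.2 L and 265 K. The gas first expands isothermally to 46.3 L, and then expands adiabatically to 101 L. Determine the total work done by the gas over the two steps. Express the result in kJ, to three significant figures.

W_total ≈ 6.67 kJ

Step 1 (isothermal): W = P₁V₁ ln(V₂/V₁) = (5725) ln(46.3/28.2) = 2838 J.
After step 1: P = 123.6 kPa, V = 46.3 L, T = 265 K.
Step 2 (adiabatic): W = (P₁V₁ − P₂V₂)/(γ−1) = (5725 − 4190)/0.4 = 3836 J.
W_total = 2838 + 3836 = 6674 J.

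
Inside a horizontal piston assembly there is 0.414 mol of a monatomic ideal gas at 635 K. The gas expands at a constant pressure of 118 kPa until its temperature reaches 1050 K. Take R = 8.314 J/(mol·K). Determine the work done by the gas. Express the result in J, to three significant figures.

Isobaric: W = P ΔV = nR ΔT.
W = (0.414)(8.314)(1050 − 635) = 1428 J.

W ≈ 1430 J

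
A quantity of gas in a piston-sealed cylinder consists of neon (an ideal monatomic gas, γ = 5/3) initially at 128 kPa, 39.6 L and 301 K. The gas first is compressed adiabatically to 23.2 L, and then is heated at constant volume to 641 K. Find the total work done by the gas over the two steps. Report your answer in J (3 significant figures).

Step 1 (adiabatic): W = (P₁V₁ − P₂V₂)/(γ−1) = (5069 − 7240)/0.667 = -3256 J.
Step 2 (isochoric): W = 0 (constant volume).
W_total = -3256 + 0 = -3256 J.

W_total ≈ -3260 J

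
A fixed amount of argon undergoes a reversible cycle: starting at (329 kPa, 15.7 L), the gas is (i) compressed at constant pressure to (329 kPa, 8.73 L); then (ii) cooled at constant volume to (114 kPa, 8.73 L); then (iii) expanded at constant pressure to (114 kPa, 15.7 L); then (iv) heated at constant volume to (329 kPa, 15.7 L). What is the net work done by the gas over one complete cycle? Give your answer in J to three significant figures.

W_net ≈ -1500 J

Constant-volume legs do no work.
W(i) = (329)(8.73 − 15.7) = -2293 J; W(iii) = (114)(15.7 − 8.73) = 794.6 J.
W_net = -2293 + 794.6 = -1499 J (the counter-clockwise enclosed area).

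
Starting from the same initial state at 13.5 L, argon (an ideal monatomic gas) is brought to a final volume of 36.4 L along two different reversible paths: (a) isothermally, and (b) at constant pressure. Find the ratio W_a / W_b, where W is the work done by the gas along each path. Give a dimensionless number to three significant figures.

Path (a) isothermal: W = P₁V₁ ln(V₂/V₁) → W_a/(P₁V₁) = 0.9919.
Path (b) isobaric: W = P₁(V₂ − V₁) → W_b/(P₁V₁) = 1.696.
W_a / W_b = 0.9919 / 1.696 = 0.5847.

W_a / W_b ≈ 0.585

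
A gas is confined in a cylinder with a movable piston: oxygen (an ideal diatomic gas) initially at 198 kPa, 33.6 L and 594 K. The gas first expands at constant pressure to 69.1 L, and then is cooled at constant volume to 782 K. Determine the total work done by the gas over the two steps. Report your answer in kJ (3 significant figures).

W_total ≈ 7.03 kJ

Step 1 (isobaric): W = PΔV = (198 kPa)(69.1 − 33.6 L) = 7029 J.
Step 2 (isochoric): W = 0 (constant volume).
W_total = 7029 + 0 = 7029 J.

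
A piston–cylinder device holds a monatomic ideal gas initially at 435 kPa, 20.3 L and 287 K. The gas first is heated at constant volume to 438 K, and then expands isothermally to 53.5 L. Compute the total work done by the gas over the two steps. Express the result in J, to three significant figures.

W_total ≈ 13100 J

Step 1 (isochoric): W = 0 (constant volume).
After step 1: P = 663.9 kPa (V unchanged).
Step 2 (isothermal): W = P₁V₁ ln(V₂/V₁) = (13477) ln(53.5/20.3) = 13060 J.
W_total = 0 + 13060 = 13060 J.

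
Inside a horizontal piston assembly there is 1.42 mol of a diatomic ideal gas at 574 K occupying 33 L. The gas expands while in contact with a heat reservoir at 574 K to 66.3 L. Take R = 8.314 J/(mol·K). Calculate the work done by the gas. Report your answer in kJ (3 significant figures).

Isothermal: W = nRT ln(V₂/V₁).
W = (1.42)(8.314)(574) × ln(66.3/33)
  = 6777 × 0.6977
W_by_gas = 4728 J.

W ≈ 4.73 kJ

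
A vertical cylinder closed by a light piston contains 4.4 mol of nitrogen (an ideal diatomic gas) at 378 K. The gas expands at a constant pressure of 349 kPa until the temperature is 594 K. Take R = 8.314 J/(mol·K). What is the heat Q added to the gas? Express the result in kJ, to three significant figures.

Q ≈ 27.7 kJ

Isobaric: W = nRΔT = (4.4)(8.314)(216) = 7902 J.
ΔU = nCᵥΔT with Cᵥ = 5R/2: ΔU = (4.4)(20.79)(216) = 19754 J.
Q = ΔU + W = 19754 + 7902 = 27656 J.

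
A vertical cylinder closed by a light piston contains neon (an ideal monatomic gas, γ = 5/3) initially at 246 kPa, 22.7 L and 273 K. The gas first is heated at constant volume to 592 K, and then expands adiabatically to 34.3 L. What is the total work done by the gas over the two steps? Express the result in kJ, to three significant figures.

W_total ≈ 4.37 kJ

Step 1 (isochoric): W = 0 (constant volume).
After step 1: P = 533.5 kPa (V unchanged).
Step 2 (adiabatic): W = (P₁V₁ − P₂V₂)/(γ−1) = (12109 − 9196)/0.667 = 4370 J.
W_total = 0 + 4370 = 4370 J.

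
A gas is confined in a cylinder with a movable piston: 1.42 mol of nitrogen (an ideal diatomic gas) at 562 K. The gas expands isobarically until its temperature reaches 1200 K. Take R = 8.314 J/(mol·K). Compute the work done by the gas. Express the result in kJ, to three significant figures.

W ≈ 7.53 kJ

Isobaric: W = P ΔV = nR ΔT.
W = (1.42)(8.314)(1200 − 562) = 7532 J.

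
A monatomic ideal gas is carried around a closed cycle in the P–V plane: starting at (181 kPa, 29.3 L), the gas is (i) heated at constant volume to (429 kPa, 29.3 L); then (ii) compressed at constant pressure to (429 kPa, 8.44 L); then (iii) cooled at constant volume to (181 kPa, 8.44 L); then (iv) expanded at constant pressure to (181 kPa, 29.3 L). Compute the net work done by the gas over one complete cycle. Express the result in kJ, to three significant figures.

W_net ≈ -5.17 kJ

Constant-volume legs do no work.
W(ii) = (429)(8.44 − 29.3) = -8949 J; W(iv) = (181)(29.3 − 8.44) = 3776 J.
W_net = -8949 + 3776 = -5173 J (the counter-clockwise enclosed area).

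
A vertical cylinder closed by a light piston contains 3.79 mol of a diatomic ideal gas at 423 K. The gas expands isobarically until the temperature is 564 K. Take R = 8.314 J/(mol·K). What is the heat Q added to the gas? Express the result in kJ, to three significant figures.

Isobaric: W = nRΔT = (3.79)(8.314)(141) = 4443 J.
ΔU = nCᵥΔT with Cᵥ = 5R/2: ΔU = (3.79)(20.79)(141) = 11107 J.
Q = ΔU + W = 11107 + 4443 = 15550 J.

Q ≈ 15.6 kJ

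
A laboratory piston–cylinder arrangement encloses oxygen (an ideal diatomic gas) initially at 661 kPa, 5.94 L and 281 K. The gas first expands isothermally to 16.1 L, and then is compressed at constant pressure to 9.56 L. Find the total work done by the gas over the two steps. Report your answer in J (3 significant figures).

Step 1 (isothermal): W = P₁V₁ ln(V₂/V₁) = (3926) ln(16.1/5.94) = 3915 J.
After step 1: P = 243.9 kPa, V = 16.1 L, T = 281 K.
Step 2 (isobaric): W = PΔV = (243.9 kPa)(9.56 − 16.1 L) = -1595 J.
W_total = 3915 − 1595 = 2320 J.

W_total ≈ 2320 J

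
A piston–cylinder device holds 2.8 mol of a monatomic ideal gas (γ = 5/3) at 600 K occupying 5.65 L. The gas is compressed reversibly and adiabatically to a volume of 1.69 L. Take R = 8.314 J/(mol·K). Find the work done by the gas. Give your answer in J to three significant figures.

Adiabatic: TV^(γ−1) = const with γ = 5/3.
T₂ = T₁ (V₁/V₂)^(γ−1) = 600 × (5.65/1.69)^0.667 = 600 × 2.236 = 1342 K.
W_by = nCᵥ(T₁ − T₂) = (2.8)(12.47)(600 − 1342) = -25892 J.

W ≈ -25900 J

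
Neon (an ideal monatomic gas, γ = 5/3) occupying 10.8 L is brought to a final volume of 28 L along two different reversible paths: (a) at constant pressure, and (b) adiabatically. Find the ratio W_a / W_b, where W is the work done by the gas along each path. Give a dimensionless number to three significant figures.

W_a / W_b ≈ 2.26

Path (a) isobaric: W = P₁(V₂ − V₁) → W_a/(P₁V₁) = 1.593.
Path (b) adiabatic: W = P₁V₁(1 − (V₁/V₂)^(γ−1))/(γ−1) → W_b/(P₁V₁) = 0.7052.
W_a / W_b = 1.593 / 0.7052 = 2.258.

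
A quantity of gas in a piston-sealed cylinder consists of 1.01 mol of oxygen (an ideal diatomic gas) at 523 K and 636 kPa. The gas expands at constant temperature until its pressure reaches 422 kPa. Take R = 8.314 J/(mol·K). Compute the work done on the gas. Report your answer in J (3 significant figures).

W ≈ -1800 J

Isothermal process: W = nRT ln(V₂/V₁) = nRT ln(P₁/P₂).
W = (1.01)(8.314)(523) × ln(636/422)
  = 4392 × ln(1.507) = 4392 × 0.4102
W_by_gas = 1801 J; work on gas = −W_by = -1801 J.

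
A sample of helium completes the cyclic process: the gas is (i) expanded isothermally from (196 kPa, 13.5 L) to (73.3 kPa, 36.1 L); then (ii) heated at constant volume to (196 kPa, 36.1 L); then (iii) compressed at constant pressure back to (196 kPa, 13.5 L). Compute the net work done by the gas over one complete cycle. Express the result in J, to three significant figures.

Leg (i): W = PᵢVᵢ ln(V_f/Vᵢ) = (2646) ln(36.1/13.5) = 2603 J.
Leg (ii): W = 0.
Leg (iii): W = PΔV = (196)(13.5 − 36.1) = -4430 J.
W_net = 2603 − 4430 = -1827 J.

W_net ≈ -1830 J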